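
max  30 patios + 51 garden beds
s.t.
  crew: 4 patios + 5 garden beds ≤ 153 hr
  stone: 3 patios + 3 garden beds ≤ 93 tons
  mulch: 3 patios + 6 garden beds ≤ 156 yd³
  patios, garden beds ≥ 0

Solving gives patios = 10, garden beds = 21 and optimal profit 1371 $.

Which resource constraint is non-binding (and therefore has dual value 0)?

crew

crew: 145/153 (slack 8)
stone: 93/93 (binding)
mulch: 156/156 (binding)
By complementary slackness, a constraint with positive slack has shadow price 0 → crew.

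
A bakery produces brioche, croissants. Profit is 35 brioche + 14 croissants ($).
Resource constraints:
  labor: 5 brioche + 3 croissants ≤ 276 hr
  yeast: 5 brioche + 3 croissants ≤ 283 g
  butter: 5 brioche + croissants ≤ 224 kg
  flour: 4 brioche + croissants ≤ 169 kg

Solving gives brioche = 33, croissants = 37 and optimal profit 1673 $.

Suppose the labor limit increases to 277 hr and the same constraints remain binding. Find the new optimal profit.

1676

At the optimum: labor uses 276 of 276 (binding); yeast uses 276 of 283 (slack = 7); butter uses 202 of 224 (slack = 22); flour uses 169 of 169 (binding).
Slack constraints have shadow price 0 (complementary slackness).
The binding rows give the dual system: 5·y_labor + 4·y_flour = 35 and 3·y_labor + 1·y_flour = 14.
This yields shadow prices y_labor = 3, y_flour = 5.
Δz = y_labor·Δb = 3 × (1) = 3, so new z* = 1673 + 3 = 1676.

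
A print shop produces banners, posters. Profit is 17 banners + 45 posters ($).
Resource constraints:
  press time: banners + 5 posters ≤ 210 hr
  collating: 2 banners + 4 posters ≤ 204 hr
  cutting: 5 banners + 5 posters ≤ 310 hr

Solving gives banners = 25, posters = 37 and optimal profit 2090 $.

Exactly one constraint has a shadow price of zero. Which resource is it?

collating

press time: 210/210 (binding)
collating: 198/204 (slack 6)
cutting: 310/310 (binding)
By complementary slackness, a constraint with positive slack has shadow price 0 → collating.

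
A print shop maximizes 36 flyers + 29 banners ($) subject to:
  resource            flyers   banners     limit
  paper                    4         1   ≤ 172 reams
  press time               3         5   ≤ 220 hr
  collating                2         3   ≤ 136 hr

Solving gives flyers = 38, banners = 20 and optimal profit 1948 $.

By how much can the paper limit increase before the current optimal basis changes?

Binding constraints: paper, collating. The basis is B = [[4,1],[2,3]] with det 10.
Per unit increase in paper, x* moves by d = (0.3, -0.2).
The basis stays optimal until banners reaches 0; allowable increase = 100 reams.

100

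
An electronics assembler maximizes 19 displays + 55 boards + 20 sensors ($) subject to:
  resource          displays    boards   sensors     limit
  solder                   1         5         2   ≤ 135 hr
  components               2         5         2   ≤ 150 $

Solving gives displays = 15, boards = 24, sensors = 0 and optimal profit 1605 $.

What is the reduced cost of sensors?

Both solder and components are binding at x*.
The binding rows give the dual system: 1·y_solder + 2·y_components = 19 and 5·y_solder + 5·y_components = 55.
Solving: y_solder = 3, y_components = 8.
Reduced cost of sensors: c₃ − yᵀa₃ = 20 − (3·2 + 8·2) = 20 − 22 = -2.

-2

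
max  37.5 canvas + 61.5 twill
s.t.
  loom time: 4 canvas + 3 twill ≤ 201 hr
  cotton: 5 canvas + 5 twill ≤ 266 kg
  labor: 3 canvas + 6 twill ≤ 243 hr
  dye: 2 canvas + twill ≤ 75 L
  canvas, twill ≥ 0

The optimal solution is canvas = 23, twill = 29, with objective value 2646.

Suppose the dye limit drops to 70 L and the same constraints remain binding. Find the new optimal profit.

At the optimum: loom time uses 179 of 201 (slack = 22); cotton uses 260 of 266 (slack = 6); labor uses 243 of 243 (binding); dye uses 75 of 75 (binding).
Slack constraints have shadow price 0 (complementary slackness).
Dual feasibility on the basic columns requires 3·y_labor + 2·y_dye = 37.5, 6·y_labor + 1·y_dye = 61.5.
→ y_labor = 9.5 and y_dye = 4.5.
Δz = y_dye·Δb = 4.5 × (-5) = -22.5, so new z* = 2646 − 22.5 = 2623.5.

2623.5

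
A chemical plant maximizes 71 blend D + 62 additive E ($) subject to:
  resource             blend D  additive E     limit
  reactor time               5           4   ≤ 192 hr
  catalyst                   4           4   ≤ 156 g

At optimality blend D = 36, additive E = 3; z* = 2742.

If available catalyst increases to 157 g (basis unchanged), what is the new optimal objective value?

Both reactor time and catalyst are binding at x*.
Dual feasibility on the basic columns requires 5·y_reactor time + 4·y_catalyst = 71, 4·y_reactor time + 4·y_catalyst = 62.
→ y_reactor time = 9 and y_catalyst = 6.5.
Δz = y_catalyst·Δb = 6.5 × (1) = 6.5, so new z* = 2742 + 6.5 = 2748.5.

2748.5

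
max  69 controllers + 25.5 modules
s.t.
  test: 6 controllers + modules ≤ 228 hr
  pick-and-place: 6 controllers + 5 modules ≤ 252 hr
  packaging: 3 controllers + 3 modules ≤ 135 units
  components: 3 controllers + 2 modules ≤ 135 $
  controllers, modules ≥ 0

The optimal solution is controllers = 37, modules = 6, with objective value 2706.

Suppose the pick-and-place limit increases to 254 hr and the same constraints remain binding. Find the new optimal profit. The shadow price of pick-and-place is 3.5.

Δb = 2, so new z* = 2706 + (3.5)·(2) = 2706 + 7 = 2713.

2713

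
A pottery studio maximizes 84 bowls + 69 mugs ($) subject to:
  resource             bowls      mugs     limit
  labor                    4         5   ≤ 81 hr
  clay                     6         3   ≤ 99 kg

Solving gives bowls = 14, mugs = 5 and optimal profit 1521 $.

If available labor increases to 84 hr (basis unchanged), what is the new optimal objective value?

At the optimum: labor uses 81 of 81 (binding); clay uses 99 of 99 (binding).
The binding rows give the dual system: 4·y_labor + 6·y_clay = 84 and 5·y_labor + 3·y_clay = 69.
Solving: y_labor = 9, y_clay = 8.
Δz = y_labor·Δb = 9 × (3) = 27, so new z* = 1521 + 27 = 1548.

1548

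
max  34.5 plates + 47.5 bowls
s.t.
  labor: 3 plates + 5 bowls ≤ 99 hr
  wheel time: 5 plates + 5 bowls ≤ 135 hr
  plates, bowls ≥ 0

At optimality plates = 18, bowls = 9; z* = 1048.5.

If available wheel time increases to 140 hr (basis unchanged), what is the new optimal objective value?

Check each constraint at x*: labor 99/99 (tight); wheel time 135/135 (tight).
The binding rows give the dual system: 3·y_labor + 5·y_wheel time = 34.5 and 5·y_labor + 5·y_wheel time = 47.5.
This yields shadow prices y_labor = 6.5, y_wheel time = 3.
Δz = y_wheel time·Δb = 3 × (5) = 15, so new z* = 1048.5 + 15 = 1063.5.

1063.5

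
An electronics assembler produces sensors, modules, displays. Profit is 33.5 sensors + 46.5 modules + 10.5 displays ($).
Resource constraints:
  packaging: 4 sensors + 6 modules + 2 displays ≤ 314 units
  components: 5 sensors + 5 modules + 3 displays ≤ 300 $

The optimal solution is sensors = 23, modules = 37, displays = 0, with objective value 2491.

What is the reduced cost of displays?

-7

At the optimum: packaging uses 314 of 314 (binding); components uses 300 of 300 (binding).
From A_Bᵀ y = c: 4·y_packaging + 5·y_components = 33.5; 6·y_packaging + 5·y_components = 46.5.
This yields shadow prices y_packaging = 6.5, y_components = 1.5.
Reduced cost of displays: c₃ − yᵀa₃ = 10.5 − (6.5·2 + 1.5·3) = 10.5 − 17.5 = -7.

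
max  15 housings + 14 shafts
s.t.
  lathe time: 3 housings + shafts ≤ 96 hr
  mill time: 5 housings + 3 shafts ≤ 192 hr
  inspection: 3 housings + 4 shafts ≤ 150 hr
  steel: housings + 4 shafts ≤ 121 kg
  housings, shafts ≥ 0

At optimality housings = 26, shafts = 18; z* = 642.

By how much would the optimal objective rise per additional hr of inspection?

3

At the optimum: lathe time uses 96 of 96 (binding); mill time uses 184 of 192 (slack = 8); inspection uses 150 of 150 (binding); steel uses 98 of 121 (slack = 23).
By complementary slackness, y = 0 for the non-binding constraints.
From A_Bᵀ y = c: 3·y_lathe time + 3·y_inspection = 15; 1·y_lathe time + 4·y_inspection = 14.
Solving: y_lathe time = 2, y_inspection = 3.
Shadow price of inspection = 3.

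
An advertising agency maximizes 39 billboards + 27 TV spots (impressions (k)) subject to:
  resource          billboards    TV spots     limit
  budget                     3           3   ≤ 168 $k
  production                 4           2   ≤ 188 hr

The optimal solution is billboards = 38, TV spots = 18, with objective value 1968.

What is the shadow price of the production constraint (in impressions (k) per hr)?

6

Check each constraint at x*: budget 168/168 (tight); production 188/188 (tight).
Dual feasibility on the basic columns requires 3·y_budget + 4·y_production = 39, 3·y_budget + 2·y_production = 27.
Solving: y_budget = 5, y_production = 6.
Shadow price of production = 6.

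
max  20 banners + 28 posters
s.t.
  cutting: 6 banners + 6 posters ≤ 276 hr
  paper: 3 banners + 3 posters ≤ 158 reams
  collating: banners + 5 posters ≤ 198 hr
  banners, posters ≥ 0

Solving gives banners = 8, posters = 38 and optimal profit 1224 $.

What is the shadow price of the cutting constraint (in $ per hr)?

3

Check each constraint at x*: cutting 276/276 (tight); paper 138/158 (slack 20); collating 198/198 (tight).
Since paper is not tight, its dual is 0.
Dual feasibility on the basic columns requires 6·y_cutting + 1·y_collating = 20, 6·y_cutting + 5·y_collating = 28.
Solving: y_cutting = 3, y_collating = 2.
Shadow price of cutting = 3.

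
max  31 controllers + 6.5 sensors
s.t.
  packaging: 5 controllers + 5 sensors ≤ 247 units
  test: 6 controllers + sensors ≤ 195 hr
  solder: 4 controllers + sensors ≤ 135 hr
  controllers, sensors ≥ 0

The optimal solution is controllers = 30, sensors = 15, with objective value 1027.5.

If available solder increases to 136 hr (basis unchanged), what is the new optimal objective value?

1031.5

Binding: test and solder. Non-binding: packaging (22 unused).
By complementary slackness, y = 0 for the non-binding constraint.
Dual feasibility on the basic columns requires 6·y_test + 4·y_solder = 31, 1·y_test + 1·y_solder = 6.5.
This yields shadow prices y_test = 2.5, y_solder = 4.
Δz = y_solder·Δb = 4 × (1) = 4, so new z* = 1027.5 + 4 = 1031.5.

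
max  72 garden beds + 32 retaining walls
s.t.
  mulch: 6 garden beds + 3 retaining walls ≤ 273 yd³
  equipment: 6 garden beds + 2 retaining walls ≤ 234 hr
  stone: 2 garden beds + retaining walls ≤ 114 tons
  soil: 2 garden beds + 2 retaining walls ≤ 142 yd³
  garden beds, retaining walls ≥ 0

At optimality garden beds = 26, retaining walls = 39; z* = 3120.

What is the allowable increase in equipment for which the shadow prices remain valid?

39

Binding constraints: mulch, equipment. The basis is B = [[6,3],[6,2]] with det -6.
Per unit increase in equipment, x* moves by d = (0.5, -1).
The basis stays optimal until retaining walls reaches 0; allowable increase = 39 hr.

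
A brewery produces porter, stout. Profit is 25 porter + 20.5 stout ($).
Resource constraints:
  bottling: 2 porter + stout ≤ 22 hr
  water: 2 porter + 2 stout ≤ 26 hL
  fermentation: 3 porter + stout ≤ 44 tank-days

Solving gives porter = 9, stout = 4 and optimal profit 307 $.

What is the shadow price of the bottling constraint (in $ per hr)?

Check each constraint at x*: bottling 22/22 (tight); water 26/26 (tight); fermentation 31/44 (slack 13).
Since fermentation is not tight, its dual is 0.
Dual feasibility on the basic columns requires 2·y_bottling + 2·y_water = 25, 1·y_bottling + 2·y_water = 20.5.
→ y_bottling = 4.5 and y_water = 8.
Shadow price of bottling = 4.5.

4.5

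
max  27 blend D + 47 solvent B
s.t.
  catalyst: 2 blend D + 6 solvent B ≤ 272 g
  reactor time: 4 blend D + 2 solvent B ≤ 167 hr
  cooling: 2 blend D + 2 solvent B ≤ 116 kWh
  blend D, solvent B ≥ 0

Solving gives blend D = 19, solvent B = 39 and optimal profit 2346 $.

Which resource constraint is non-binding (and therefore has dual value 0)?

reactor time

catalyst: 272/272 (binding)
reactor time: 154/167 (slack 13)
cooling: 116/116 (binding)
By complementary slackness, a constraint with positive slack has shadow price 0 → reactor time.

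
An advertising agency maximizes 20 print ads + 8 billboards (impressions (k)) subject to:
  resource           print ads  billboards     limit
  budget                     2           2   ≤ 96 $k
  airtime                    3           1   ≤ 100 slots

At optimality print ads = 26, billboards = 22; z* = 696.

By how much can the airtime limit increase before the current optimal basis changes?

Binding constraints: budget, airtime. The basis is B = [[2,2],[3,1]] with det -4.
Per unit increase in airtime, x* moves by d = (0.5, -0.5).
The basis stays optimal until billboards reaches 0; allowable increase = 44 slots.

44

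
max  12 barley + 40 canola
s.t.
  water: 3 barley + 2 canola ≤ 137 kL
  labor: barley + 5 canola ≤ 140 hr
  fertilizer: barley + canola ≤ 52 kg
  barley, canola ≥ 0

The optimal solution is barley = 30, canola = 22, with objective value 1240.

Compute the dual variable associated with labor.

Check each constraint at x*: water 134/137 (slack 3); labor 140/140 (tight); fertilizer 52/52 (tight).
Slack constraints have shadow price 0 (complementary slackness).
From A_Bᵀ y = c: 1·y_labor + 1·y_fertilizer = 12; 5·y_labor + 1·y_fertilizer = 40.
Solving: y_labor = 7, y_fertilizer = 5.
Shadow price of labor = 7.

7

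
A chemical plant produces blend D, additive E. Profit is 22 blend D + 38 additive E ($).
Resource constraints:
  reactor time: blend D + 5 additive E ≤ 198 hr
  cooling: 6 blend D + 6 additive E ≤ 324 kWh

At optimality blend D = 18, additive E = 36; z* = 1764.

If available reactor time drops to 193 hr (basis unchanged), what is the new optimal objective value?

Both reactor time and cooling are binding at x*.
From A_Bᵀ y = c: 1·y_reactor time + 6·y_cooling = 22; 5·y_reactor time + 6·y_cooling = 38.
Solving: y_reactor time = 4, y_cooling = 3.
Δz = y_reactor time·Δb = 4 × (-5) = -20, so new z* = 1764 − 20 = 1744.

1744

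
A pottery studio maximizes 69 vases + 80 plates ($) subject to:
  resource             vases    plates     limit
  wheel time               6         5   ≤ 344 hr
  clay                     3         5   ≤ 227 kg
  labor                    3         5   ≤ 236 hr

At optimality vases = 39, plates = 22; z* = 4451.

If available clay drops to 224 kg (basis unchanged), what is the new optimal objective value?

4424

At the optimum: wheel time uses 344 of 344 (binding); clay uses 227 of 227 (binding); labor uses 227 of 236 (slack = 9).
Slack constraints have shadow price 0 (complementary slackness).
The binding rows give the dual system: 6·y_wheel time + 3·y_clay = 69 and 5·y_wheel time + 5·y_clay = 80.
→ y_wheel time = 7 and y_clay = 9.
Δz = y_clay·Δb = 9 × (-3) = -27, so new z* = 4451 − 27 = 4424.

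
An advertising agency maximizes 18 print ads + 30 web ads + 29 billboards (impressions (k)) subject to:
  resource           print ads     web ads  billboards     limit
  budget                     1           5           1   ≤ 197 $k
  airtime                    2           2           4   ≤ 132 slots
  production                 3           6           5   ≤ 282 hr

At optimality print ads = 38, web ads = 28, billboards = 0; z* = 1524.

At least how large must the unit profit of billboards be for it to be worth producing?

32

Check each constraint at x*: budget 178/197 (slack 19); airtime 132/132 (tight); production 282/282 (tight).
Since budget is not tight, its dual is 0.
Dual feasibility on the basic columns requires 2·y_airtime + 3·y_production = 18, 2·y_airtime + 6·y_production = 30.
→ y_airtime = 3 and y_production = 4.
billboards enters the basis when its profit ≥ yᵀa₃ = 3·4 + 4·5 = 32.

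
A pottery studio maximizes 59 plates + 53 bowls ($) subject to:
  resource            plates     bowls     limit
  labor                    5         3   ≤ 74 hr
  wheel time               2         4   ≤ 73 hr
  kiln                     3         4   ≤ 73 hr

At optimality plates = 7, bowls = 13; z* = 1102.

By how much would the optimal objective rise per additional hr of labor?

Check each constraint at x*: labor 74/74 (tight); wheel time 66/73 (slack 7); kiln 73/73 (tight).
By complementary slackness, y = 0 for the non-binding constraint.
From A_Bᵀ y = c: 5·y_labor + 3·y_kiln = 59; 3·y_labor + 4·y_kiln = 53.
→ y_labor = 7 and y_kiln = 8.
Shadow price of labor = 7.

7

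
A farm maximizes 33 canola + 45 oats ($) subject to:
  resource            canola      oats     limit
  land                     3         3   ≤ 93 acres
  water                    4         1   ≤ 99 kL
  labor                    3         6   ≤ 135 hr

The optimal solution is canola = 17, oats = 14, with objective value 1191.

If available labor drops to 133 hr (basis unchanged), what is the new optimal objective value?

At the optimum: land uses 93 of 93 (binding); water uses 82 of 99 (slack = 17); labor uses 135 of 135 (binding).
By complementary slackness, y = 0 for the non-binding constraint.
From A_Bᵀ y = c: 3·y_land + 3·y_labor = 33; 3·y_land + 6·y_labor = 45.
→ y_land = 7 and y_labor = 4.
Δz = y_labor·Δb = 4 × (-2) = -8, so new z* = 1191 − 8 = 1183.

1183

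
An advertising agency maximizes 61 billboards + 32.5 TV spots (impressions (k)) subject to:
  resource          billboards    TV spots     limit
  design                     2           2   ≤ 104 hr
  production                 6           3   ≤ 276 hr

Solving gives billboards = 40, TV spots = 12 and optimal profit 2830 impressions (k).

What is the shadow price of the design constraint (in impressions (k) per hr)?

2

Check each constraint at x*: design 104/104 (tight); production 276/276 (tight).
Dual feasibility on the basic columns requires 2·y_design + 6·y_production = 61, 2·y_design + 3·y_production = 32.5.
This yields shadow prices y_design = 2, y_production = 9.5.
Shadow price of design = 2.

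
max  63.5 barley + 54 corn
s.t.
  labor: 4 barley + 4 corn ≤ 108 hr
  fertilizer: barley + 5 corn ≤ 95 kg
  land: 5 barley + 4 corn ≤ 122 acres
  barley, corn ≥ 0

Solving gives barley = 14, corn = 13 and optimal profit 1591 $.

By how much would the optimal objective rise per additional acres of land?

Binding: labor and land. Non-binding: fertilizer (16 unused).
By complementary slackness, y = 0 for the non-binding constraint.
From A_Bᵀ y = c: 4·y_labor + 5·y_land = 63.5; 4·y_labor + 4·y_land = 54.
→ y_labor = 4 and y_land = 9.5.
Shadow price of land = 9.5.

9.5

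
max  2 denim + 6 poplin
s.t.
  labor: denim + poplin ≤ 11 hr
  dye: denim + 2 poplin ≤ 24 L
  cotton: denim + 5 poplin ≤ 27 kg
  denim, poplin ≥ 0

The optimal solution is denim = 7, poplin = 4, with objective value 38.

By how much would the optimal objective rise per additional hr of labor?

1

Binding: labor and cotton. Non-binding: dye (9 unused).
By complementary slackness, y = 0 for the non-binding constraint.
The binding rows give the dual system: 1·y_labor + 1·y_cotton = 2 and 1·y_labor + 5·y_cotton = 6.
→ y_labor = 1 and y_cotton = 1.
Shadow price of labor = 1.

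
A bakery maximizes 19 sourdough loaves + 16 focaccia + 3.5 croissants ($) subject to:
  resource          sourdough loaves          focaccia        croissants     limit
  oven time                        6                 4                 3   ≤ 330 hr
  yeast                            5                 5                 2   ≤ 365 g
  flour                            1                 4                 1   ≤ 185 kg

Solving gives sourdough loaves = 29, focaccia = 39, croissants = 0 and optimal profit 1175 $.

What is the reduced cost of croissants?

-6.5

Check each constraint at x*: oven time 330/330 (tight); yeast 340/365 (slack 25); flour 185/185 (tight).
Since yeast is not tight, its dual is 0.
From A_Bᵀ y = c: 6·y_oven time + 1·y_flour = 19; 4·y_oven time + 4·y_flour = 16.
Solving: y_oven time = 3, y_flour = 1.
Reduced cost of croissants: c₃ − yᵀa₃ = 3.5 − (3·3 + 1·1) = 3.5 − 10 = -6.5.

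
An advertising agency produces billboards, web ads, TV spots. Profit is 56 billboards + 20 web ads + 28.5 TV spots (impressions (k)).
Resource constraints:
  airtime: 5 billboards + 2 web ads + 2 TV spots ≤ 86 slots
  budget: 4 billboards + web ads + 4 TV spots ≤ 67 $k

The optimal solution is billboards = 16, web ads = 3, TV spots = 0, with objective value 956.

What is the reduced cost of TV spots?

-3.5

Check each constraint at x*: airtime 86/86 (tight); budget 67/67 (tight).
The binding rows give the dual system: 5·y_airtime + 4·y_budget = 56 and 2·y_airtime + 1·y_budget = 20.
Solving: y_airtime = 8, y_budget = 4.
Reduced cost of TV spots: c₃ − yᵀa₃ = 28.5 − (8·2 + 4·4) = 28.5 − 32 = -3.5.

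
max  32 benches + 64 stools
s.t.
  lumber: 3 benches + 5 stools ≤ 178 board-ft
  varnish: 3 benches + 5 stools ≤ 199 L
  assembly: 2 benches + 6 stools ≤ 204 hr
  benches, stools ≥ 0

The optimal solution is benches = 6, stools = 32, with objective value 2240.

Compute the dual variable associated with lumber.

Check each constraint at x*: lumber 178/178 (tight); varnish 178/199 (slack 21); assembly 204/204 (tight).
By complementary slackness, y = 0 for the non-binding constraint.
The binding rows give the dual system: 3·y_lumber + 2·y_assembly = 32 and 5·y_lumber + 6·y_assembly = 64.
→ y_lumber = 8 and y_assembly = 4.
Shadow price of lumber = 8.

8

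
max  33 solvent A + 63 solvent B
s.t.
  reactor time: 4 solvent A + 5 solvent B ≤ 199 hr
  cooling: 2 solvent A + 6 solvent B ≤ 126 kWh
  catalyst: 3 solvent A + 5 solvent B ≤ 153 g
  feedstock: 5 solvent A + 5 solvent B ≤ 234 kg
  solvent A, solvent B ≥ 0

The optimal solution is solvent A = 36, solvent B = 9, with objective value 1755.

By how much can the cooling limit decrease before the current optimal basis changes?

Binding constraints: cooling, catalyst. The basis is B = [[2,6],[3,5]] with det -8.
Per unit decrease in cooling, x* moves by d = (0.625, -0.375).
The basis stays optimal until feedstock becomes binding; allowable decrease = 7.2 kWh.

7.2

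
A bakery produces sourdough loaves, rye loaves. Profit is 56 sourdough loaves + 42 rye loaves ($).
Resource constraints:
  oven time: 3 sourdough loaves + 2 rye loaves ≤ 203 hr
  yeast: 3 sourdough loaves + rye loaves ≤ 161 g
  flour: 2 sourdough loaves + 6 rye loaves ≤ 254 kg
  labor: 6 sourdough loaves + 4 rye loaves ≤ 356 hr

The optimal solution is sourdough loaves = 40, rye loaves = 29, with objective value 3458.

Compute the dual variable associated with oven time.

Check each constraint at x*: oven time 178/203 (slack 25); yeast 149/161 (slack 12); flour 254/254 (tight); labor 356/356 (tight).
Since oven time, yeast are not tight, their duals are 0.
From A_Bᵀ y = c: 2·y_flour + 6·y_labor = 56; 6·y_flour + 4·y_labor = 42.
Solving: y_flour = 1, y_labor = 9.
Shadow price of oven time = 0.

0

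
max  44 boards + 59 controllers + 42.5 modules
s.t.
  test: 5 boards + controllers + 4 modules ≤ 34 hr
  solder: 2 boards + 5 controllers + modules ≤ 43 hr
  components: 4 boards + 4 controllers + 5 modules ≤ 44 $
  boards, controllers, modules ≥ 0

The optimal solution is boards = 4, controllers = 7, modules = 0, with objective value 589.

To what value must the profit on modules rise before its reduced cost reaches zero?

47.5

Check each constraint at x*: test 27/34 (slack 7); solder 43/43 (tight); components 44/44 (tight).
Slack constraints have shadow price 0 (complementary slackness).
Dual feasibility on the basic columns requires 2·y_solder + 4·y_components = 44, 5·y_solder + 4·y_components = 59.
→ y_solder = 5 and y_components = 8.5.
modules enters the basis when its profit ≥ yᵀa₃ = 5·1 + 8.5·5 = 47.5.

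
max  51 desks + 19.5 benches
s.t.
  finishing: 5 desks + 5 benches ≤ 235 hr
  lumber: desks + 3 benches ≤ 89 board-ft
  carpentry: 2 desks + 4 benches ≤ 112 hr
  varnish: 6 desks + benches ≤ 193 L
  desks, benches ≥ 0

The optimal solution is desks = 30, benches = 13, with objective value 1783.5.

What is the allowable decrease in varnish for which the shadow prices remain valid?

165

Binding constraints: carpentry, varnish. The basis is B = [[2,4],[6,1]] with det -22.
Per unit decrease in varnish, x* moves by d = (-0.1818, 0.0909).
The basis stays optimal until desks reaches 0; allowable decrease = 165 L.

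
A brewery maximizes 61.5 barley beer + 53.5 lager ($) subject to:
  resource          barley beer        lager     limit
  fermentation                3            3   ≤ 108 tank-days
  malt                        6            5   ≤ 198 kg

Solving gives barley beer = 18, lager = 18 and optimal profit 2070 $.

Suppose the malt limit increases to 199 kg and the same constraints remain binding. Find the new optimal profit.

Check each constraint at x*: fermentation 108/108 (tight); malt 198/198 (tight).
From A_Bᵀ y = c: 3·y_fermentation + 6·y_malt = 61.5; 3·y_fermentation + 5·y_malt = 53.5.
Solving: y_fermentation = 4.5, y_malt = 8.
Δz = y_malt·Δb = 8 × (1) = 8, so new z* = 2070 + 8 = 2078.

2078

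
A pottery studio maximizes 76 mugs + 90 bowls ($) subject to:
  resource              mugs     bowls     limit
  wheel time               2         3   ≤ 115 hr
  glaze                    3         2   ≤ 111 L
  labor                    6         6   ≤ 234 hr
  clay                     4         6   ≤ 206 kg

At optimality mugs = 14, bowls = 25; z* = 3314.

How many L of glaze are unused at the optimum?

19

glaze used = 3·14 + 2·25 = 92; slack = 111 − 92 = 19.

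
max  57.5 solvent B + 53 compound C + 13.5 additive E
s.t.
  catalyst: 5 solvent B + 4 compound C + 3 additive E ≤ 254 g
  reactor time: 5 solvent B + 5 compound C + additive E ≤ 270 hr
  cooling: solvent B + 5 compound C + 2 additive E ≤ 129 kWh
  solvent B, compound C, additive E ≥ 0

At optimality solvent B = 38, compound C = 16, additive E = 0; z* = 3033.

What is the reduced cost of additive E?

-7

Binding: catalyst and reactor time. Non-binding: cooling (11 unused).
Since cooling is not tight, its dual is 0.
The binding rows give the dual system: 5·y_catalyst + 5·y_reactor time = 57.5 and 4·y_catalyst + 5·y_reactor time = 53.
Solving: y_catalyst = 4.5, y_reactor time = 7.
Reduced cost of additive E: c₃ − yᵀa₃ = 13.5 − (4.5·3 + 7·1) = 13.5 − 20.5 = -7.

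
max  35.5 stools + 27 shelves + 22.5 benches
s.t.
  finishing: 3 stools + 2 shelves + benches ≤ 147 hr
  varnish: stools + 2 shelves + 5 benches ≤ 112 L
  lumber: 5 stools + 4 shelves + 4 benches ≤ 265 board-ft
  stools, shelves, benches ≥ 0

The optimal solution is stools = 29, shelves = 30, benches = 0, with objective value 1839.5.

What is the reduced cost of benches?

-1

Binding: finishing and lumber. Non-binding: varnish (23 unused).
By complementary slackness, y = 0 for the non-binding constraint.
From A_Bᵀ y = c: 3·y_finishing + 5·y_lumber = 35.5; 2·y_finishing + 4·y_lumber = 27.
→ y_finishing = 3.5 and y_lumber = 5.
Reduced cost of benches: c₃ − yᵀa₃ = 22.5 − (3.5·1 + 5·4) = 22.5 − 23.5 = -1.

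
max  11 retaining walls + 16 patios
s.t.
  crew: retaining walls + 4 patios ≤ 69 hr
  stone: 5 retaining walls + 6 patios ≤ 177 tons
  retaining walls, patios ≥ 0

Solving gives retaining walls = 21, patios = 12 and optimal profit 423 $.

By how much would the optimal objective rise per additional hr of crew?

Both crew and stone are binding at x*.
From A_Bᵀ y = c: 1·y_crew + 5·y_stone = 11; 4·y_crew + 6·y_stone = 16.
Solving: y_crew = 1, y_stone = 2.
Shadow price of crew = 1.

1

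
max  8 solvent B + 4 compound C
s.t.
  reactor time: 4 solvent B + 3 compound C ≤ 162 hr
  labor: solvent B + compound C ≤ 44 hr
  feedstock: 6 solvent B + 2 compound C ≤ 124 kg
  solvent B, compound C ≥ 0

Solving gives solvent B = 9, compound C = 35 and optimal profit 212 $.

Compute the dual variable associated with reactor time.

0

Check each constraint at x*: reactor time 141/162 (slack 21); labor 44/44 (tight); feedstock 124/124 (tight).
Slack constraints have shadow price 0 (complementary slackness).
From A_Bᵀ y = c: 1·y_labor + 6·y_feedstock = 8; 1·y_labor + 2·y_feedstock = 4.
This yields shadow prices y_labor = 2, y_feedstock = 1.
Shadow price of reactor time = 0.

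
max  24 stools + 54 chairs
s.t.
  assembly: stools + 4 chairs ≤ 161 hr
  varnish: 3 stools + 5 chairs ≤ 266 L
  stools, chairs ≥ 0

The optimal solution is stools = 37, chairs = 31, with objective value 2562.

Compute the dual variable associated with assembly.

6

Both assembly and varnish are binding at x*.
From A_Bᵀ y = c: 1·y_assembly + 3·y_varnish = 24; 4·y_assembly + 5·y_varnish = 54.
Solving: y_assembly = 6, y_varnish = 6.
Shadow price of assembly = 6.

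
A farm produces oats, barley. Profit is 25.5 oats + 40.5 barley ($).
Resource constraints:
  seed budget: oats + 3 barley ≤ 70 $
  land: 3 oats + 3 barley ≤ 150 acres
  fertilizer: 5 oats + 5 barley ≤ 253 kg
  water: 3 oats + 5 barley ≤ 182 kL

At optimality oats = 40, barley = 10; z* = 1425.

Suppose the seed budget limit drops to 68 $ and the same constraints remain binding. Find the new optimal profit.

1410

Binding: seed budget and land. Non-binding: fertilizer (3 unused), water (12 unused).
By complementary slackness, y = 0 for the non-binding constraints.
From A_Bᵀ y = c: 1·y_seed budget + 3·y_land = 25.5; 3·y_seed budget + 3·y_land = 40.5.
Solving: y_seed budget = 7.5, y_land = 6.
Δz = y_seed budget·Δb = 7.5 × (-2) = -15, so new z* = 1425 − 15 = 1410.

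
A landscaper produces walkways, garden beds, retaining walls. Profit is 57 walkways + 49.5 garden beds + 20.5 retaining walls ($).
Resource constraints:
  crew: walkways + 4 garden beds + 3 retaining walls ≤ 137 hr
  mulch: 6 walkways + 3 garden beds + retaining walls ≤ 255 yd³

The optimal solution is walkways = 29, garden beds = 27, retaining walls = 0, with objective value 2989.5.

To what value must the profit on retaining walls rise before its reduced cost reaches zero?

26.5

At the optimum: crew uses 137 of 137 (binding); mulch uses 255 of 255 (binding).
The binding rows give the dual system: 1·y_crew + 6·y_mulch = 57 and 4·y_crew + 3·y_mulch = 49.5.
→ y_crew = 6 and y_mulch = 8.5.
retaining walls enters the basis when its profit ≥ yᵀa₃ = 6·3 + 8.5·1 = 26.5.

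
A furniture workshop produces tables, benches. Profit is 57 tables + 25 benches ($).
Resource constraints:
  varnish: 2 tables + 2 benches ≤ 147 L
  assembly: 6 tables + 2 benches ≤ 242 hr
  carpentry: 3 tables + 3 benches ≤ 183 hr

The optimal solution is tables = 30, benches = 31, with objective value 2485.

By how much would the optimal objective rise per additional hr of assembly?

8

Binding: assembly and carpentry. Non-binding: varnish (25 unused).
Slack constraints have shadow price 0 (complementary slackness).
From A_Bᵀ y = c: 6·y_assembly + 3·y_carpentry = 57; 2·y_assembly + 3·y_carpentry = 25.
This yields shadow prices y_assembly = 8, y_carpentry = 3.
Shadow price of assembly = 8.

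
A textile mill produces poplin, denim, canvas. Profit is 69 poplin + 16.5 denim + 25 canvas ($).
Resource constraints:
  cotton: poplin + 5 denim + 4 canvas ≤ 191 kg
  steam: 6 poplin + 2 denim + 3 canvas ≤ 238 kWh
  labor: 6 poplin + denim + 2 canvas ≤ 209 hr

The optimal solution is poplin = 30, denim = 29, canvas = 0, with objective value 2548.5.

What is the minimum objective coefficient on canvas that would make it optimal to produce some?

28

Check each constraint at x*: cotton 175/191 (slack 16); steam 238/238 (tight); labor 209/209 (tight).
Slack constraints have shadow price 0 (complementary slackness).
From A_Bᵀ y = c: 6·y_steam + 6·y_labor = 69; 2·y_steam + 1·y_labor = 16.5.
This yields shadow prices y_steam = 5, y_labor = 6.5.
canvas enters the basis when its profit ≥ yᵀa₃ = 5·3 + 6.5·2 = 28.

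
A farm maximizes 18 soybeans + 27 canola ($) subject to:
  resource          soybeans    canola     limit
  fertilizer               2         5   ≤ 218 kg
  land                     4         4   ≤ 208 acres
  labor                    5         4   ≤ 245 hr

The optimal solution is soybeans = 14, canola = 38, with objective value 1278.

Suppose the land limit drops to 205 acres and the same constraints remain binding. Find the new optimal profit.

Binding: fertilizer and land. Non-binding: labor (23 unused).
Slack constraints have shadow price 0 (complementary slackness).
The binding rows give the dual system: 2·y_fertilizer + 4·y_land = 18 and 5·y_fertilizer + 4·y_land = 27.
→ y_fertilizer = 3 and y_land = 3.
Δz = y_land·Δb = 3 × (-3) = -9, so new z* = 1278 − 9 = 1269.

1269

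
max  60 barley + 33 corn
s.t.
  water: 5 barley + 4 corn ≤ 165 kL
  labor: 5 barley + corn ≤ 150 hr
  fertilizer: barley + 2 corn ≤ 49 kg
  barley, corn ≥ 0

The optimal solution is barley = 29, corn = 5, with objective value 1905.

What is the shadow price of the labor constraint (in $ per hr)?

5

Check each constraint at x*: water 165/165 (tight); labor 150/150 (tight); fertilizer 39/49 (slack 10).
By complementary slackness, y = 0 for the non-binding constraint.
The binding rows give the dual system: 5·y_water + 5·y_labor = 60 and 4·y_water + 1·y_labor = 33.
→ y_water = 7 and y_labor = 5.
Shadow price of labor = 5.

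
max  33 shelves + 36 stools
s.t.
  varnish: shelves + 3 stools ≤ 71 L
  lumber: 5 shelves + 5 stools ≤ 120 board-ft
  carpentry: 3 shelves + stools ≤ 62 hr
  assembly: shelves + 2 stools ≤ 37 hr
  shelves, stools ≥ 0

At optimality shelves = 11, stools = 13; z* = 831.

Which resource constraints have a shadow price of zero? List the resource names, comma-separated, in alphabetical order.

carpentry, varnish

varnish: 50/71 (slack 21)
lumber: 120/120 (binding)
carpentry: 46/62 (slack 16)
assembly: 37/37 (binding)
By complementary slackness, a constraint with positive slack has shadow price 0 → carpentry, varnish.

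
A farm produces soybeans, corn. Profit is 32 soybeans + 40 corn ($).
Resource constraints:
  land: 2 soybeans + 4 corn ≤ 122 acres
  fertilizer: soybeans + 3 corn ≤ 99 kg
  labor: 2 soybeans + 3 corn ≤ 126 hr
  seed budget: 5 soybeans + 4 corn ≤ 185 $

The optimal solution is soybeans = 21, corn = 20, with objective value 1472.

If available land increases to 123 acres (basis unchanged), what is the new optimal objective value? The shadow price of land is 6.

Δb = 1, so new z* = 1472 + (6)·(1) = 1472 + 6 = 1478.

1478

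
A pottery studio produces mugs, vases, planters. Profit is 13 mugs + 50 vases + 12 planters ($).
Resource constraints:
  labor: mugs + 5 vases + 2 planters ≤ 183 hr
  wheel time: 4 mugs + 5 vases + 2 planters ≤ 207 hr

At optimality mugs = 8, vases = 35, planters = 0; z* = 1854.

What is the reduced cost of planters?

-8

Check each constraint at x*: labor 183/183 (tight); wheel time 207/207 (tight).
The binding rows give the dual system: 1·y_labor + 4·y_wheel time = 13 and 5·y_labor + 5·y_wheel time = 50.
Solving: y_labor = 9, y_wheel time = 1.
Reduced cost of planters: c₃ − yᵀa₃ = 12 − (9·2 + 1·2) = 12 − 20 = -8.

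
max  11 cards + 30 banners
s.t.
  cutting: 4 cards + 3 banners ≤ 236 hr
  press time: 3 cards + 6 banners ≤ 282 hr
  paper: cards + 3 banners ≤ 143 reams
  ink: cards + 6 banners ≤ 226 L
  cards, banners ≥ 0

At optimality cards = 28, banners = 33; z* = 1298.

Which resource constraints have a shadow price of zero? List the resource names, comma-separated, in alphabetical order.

cutting, paper

cutting: 211/236 (slack 25)
press time: 282/282 (binding)
paper: 127/143 (slack 16)
ink: 226/226 (binding)
By complementary slackness, a constraint with positive slack has shadow price 0 → cutting, paper.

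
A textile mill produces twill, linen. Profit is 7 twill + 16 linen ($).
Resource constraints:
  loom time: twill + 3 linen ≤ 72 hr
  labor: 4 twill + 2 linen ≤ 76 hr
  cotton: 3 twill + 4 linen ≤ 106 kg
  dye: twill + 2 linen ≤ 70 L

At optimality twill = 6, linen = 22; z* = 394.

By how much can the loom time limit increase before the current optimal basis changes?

Binding constraints: loom time, cotton. The basis is B = [[1,3],[3,4]] with det -5.
Per unit increase in loom time, x* moves by d = (-0.8, 0.6).
The basis stays optimal until twill reaches 0; allowable increase = 7.5 hr.

7.5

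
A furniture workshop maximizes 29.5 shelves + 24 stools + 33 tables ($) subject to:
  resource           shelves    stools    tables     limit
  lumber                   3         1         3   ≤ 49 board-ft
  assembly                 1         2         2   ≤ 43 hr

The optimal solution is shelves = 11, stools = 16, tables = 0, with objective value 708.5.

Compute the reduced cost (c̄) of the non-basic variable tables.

-5

At the optimum: lumber uses 49 of 49 (binding); assembly uses 43 of 43 (binding).
From A_Bᵀ y = c: 3·y_lumber + 1·y_assembly = 29.5; 1·y_lumber + 2·y_assembly = 24.
→ y_lumber = 7 and y_assembly = 8.5.
Reduced cost of tables: c₃ − yᵀa₃ = 33 − (7·3 + 8.5·2) = 33 − 38 = -5.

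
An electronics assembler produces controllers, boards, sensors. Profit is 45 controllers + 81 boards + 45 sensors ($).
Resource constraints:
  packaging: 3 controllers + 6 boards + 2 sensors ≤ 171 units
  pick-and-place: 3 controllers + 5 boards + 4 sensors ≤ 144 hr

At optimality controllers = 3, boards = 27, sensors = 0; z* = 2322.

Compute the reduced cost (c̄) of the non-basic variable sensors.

At the optimum: packaging uses 171 of 171 (binding); pick-and-place uses 144 of 144 (binding).
The binding rows give the dual system: 3·y_packaging + 3·y_pick-and-place = 45 and 6·y_packaging + 5·y_pick-and-place = 81.
This yields shadow prices y_packaging = 6, y_pick-and-place = 9.
Reduced cost of sensors: c₃ − yᵀa₃ = 45 − (6·2 + 9·4) = 45 − 48 = -3.

-3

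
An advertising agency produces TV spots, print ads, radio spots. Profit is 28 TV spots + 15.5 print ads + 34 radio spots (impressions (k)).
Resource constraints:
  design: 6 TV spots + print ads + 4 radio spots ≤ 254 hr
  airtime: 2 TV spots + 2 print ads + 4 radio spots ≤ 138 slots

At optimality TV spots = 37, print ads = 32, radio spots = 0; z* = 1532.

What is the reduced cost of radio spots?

Check each constraint at x*: design 254/254 (tight); airtime 138/138 (tight).
The binding rows give the dual system: 6·y_design + 2·y_airtime = 28 and 1·y_design + 2·y_airtime = 15.5.
Solving: y_design = 2.5, y_airtime = 6.5.
Reduced cost of radio spots: c₃ − yᵀa₃ = 34 − (2.5·4 + 6.5·4) = 34 − 36 = -2.

-2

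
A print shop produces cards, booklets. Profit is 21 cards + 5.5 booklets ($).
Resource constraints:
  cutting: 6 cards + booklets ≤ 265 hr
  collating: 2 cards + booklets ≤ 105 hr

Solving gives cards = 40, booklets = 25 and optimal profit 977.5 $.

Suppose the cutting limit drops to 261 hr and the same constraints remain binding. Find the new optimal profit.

967.5

Both cutting and collating are binding at x*.
The binding rows give the dual system: 6·y_cutting + 2·y_collating = 21 and 1·y_cutting + 1·y_collating = 5.5.
Solving: y_cutting = 2.5, y_collating = 3.
Δz = y_cutting·Δb = 2.5 × (-4) = -10, so new z* = 977.5 − 10 = 967.5.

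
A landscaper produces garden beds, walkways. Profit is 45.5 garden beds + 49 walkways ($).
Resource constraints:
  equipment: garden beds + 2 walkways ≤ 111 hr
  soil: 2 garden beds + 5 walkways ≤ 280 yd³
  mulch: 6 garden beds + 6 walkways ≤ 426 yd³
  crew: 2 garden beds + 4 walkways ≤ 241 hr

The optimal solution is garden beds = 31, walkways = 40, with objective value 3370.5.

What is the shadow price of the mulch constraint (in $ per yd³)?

7

Check each constraint at x*: equipment 111/111 (tight); soil 262/280 (slack 18); mulch 426/426 (tight); crew 222/241 (slack 19).
By complementary slackness, y = 0 for the non-binding constraints.
The binding rows give the dual system: 1·y_equipment + 6·y_mulch = 45.5 and 2·y_equipment + 6·y_mulch = 49.
→ y_equipment = 3.5 and y_mulch = 7.
Shadow price of mulch = 7.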